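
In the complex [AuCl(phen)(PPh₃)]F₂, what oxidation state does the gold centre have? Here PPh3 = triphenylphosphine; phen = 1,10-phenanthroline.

2 fluoride outside the brackets (-1 each) → the complex ion is 2+.
Ligand charges: 1×PPh3 neutral; 1×Cl = -1; 1×phen neutral; sum -1.
Au + (-1) = 2+ ⇒ Au is +3.

+3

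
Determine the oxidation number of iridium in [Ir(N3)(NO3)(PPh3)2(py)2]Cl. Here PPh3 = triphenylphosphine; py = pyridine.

1 chloride outside the brackets (-1 each) → the complex ion is 1+.
Ligand charges: 2×PPh3 neutral; 2×py neutral; 1×NO3 = -1; 1×N3 = -1; sum -2.
Ir + (-2) = 1+ ⇒ Ir is +3.

+3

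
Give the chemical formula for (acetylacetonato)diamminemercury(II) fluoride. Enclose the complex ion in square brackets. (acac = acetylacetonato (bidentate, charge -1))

Ligands: 1 acetylacetonato (acac, -1), 2 ammine (NH3, neutral). Ligand charge sum = -1.
With Hg in oxidation state +2, the complex ion is [Hg...]^1+.
Charge balance with fluoride (-1) requires 1 complex ion per 1 fluoride.

[Hg(acac)(NH3)2]F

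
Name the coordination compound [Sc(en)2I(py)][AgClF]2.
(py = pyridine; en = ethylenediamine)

bis(ethylenediamine)iodo(pyridine)scandium(III) chlorofluoroargentate(I)

Scandium is always +3 in its complexes; the cation's ligand charges sum to -1, so the complex cation is 2+.
With 2 anions per cation, each anion must be 2/2 = 1−.
Anion: ligand charges sum to -2; for the ion to be 1−, Ag = +1.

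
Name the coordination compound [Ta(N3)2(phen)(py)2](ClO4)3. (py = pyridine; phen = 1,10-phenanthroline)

The 3 perchlorate counter-ions carry a total charge of -3, so each complex ion is 3+.
Ligand charges: 2×pyridine (neutral), 1×1,10-phenanthroline (neutral), 2×azido (-1 each); total -2. So Ta + (-2) = 3+, giving Ta = +5.
Ligands are named alphabetically: azido before phenanthroline before pyridine.

diazido(1,10-phenanthroline)bis(pyridine)tantalum(V) perchlorate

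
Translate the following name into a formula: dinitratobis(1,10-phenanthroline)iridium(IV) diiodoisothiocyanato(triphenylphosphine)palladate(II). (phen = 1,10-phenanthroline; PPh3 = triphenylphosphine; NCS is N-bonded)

[Ir(NO3)2(phen)2][PdI2(NCS)(PPh3)]2

Cation [Ir…]: ligand charges -2, Ir(IV) ⇒ ion charge 2+.
Anion [Pd…]: ligand charges -3, Pd(II) ⇒ ion charge 1−.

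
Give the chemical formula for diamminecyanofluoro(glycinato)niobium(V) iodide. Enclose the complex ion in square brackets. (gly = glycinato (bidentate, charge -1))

[Nb(CN)F(gly)(NH3)2]I2

Ligands: 1 glycinato (gly, -1), 2 ammine (NH3, neutral), 1 cyano (CN, -1), 1 fluoro (F, -1). Ligand charge sum = -3.
Charge balance with iodide (-1) requires 1 complex ion per 2 iodide.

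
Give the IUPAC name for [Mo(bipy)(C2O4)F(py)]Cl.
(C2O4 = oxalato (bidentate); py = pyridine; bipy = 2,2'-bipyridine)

(2,2'-bipyridine)fluorooxalato(pyridine)molybdenum(IV) chloride

The 1 chloride counter-ion carries a total charge of -1, so each complex ion is 1+.
Ligand charges: 1×oxalato (-2 each), 1×fluoro (-1 each), 1×pyridine (neutral), 1×2,2'-bipyridine (neutral); total -3. So Mo + (-3) = 1+, giving Mo = +4.
Ligands are named alphabetically: bipyridine before fluoro before oxalato before pyridine.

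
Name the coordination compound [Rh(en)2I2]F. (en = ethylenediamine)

bis(ethylenediamine)diiodorhodium(III) fluoride

The 1 fluoride counter-ion carries a total charge of -1, so each complex ion is 1+.
Ligand charges: 2×ethylenediamine (neutral), 2×iodo (-1 each); total -2. So Rh + (-2) = 1+, giving Rh = +3.
Ligands are named alphabetically: ethylenediamine before iodo.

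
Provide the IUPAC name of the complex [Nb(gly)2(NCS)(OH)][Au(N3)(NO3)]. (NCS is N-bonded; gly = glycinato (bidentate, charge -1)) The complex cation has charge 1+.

Both ions are complex: the cation is named first with the plain metal name, the anion second with the -ate form; each ion's ligands are alphabetised independently.
The complex cation is given as 1+; its ligand charges sum to -4, so Nb = +5.
A 1:1 salt means the anion carries the equal and opposite charge, 1−.
Anion: ligand charges sum to -2; for the ion to be 1−, Au = +1.

bis(glycinato)hydroxoisothiocyanatoniobium(V) azidonitratoaurate(I)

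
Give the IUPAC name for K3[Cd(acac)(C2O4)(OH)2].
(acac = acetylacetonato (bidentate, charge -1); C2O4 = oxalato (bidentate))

potassium (acetylacetonato)dihydroxooxalatocadmate(II)

The 3 potassium counter-ions carry a total charge of +3, so each complex ion is 3−.
Ligand charges: 1×acetylacetonato (-1 each), 2×hydroxo (-1 each), 1×oxalato (-2 each); total -5. So Cd + (-5) = 3−, giving Cd = +2.
Ligands are named alphabetically: acetylacetonato before hydroxo before oxalato.
The complex ion is anionic, so cadmium takes the -ate form cadmate(II).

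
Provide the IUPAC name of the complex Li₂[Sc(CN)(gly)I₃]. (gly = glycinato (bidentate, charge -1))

lithium cyano(glycinato)triiodoscandate(III)

The 2 lithium counter-ions carry a total charge of +2, so each complex ion is 2−.
Ligand charges: 3×iodo (-1 each), 1×cyano (-1 each), 1×glycinato (-1 each); total -5. So Sc + (-5) = 2−, giving Sc = +3.
Ligands are named alphabetically: cyano before glycinato before iodo.
The complex ion is anionic, so scandium takes the -ate form scandate(III).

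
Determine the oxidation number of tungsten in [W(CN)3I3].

No counter-ion: the bracketed complex is neutral.
Ligand charges: 3×I = -3; 3×CN = -3; sum -6.
W + (-6) = 0 ⇒ W is +6.

+6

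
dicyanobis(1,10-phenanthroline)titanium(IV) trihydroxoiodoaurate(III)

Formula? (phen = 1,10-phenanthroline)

[Ti(CN)2(phen)2][AuI(OH)3]2

Cation [Ti…]: ligand charges -2, Ti(IV) ⇒ ion charge 2+.
Anion [Au…]: ligand charges -4, Au(III) ⇒ ion charge 1−.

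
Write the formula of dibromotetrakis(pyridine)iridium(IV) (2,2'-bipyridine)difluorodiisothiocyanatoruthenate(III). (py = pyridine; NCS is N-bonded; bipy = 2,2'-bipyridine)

Cation [Ir…]: ligand charges -2, Ir(IV) ⇒ ion charge 2+.
Anion [Ru…]: ligand charges -4, Ru(III) ⇒ ion charge 1−.
One 2+ cation requires 2 of the 1− anion.

[IrBr2(py)4][Ru(bipy)F2(NCS)2]2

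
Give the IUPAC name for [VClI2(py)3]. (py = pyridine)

There is no counter-ion, so the complex is neutral overall.
Ligand charges: 1×chloro (-1 each), 2×iodo (-1 each), 3×pyridine (neutral); total -3. So V + (-3) = 0, giving V = +3.
Ligands are named alphabetically: chloro before iodo before pyridine.

chlorodiiodotris(pyridine)vanadium(III)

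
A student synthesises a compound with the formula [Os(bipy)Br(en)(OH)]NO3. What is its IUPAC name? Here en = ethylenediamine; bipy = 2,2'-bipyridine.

(2,2'-bipyridine)bromo(ethylenediamine)hydroxoosmium(III) nitrate

The 1 nitrate counter-ion carries a total charge of -1, so each complex ion is 1+.
Ligand charges: 1×ethylenediamine (neutral), 1×2,2'-bipyridine (neutral), 1×hydroxo (-1 each), 1×bromo (-1 each); total -2. So Os + (-2) = 1+, giving Os = +3.
Ligands are named alphabetically: bipyridine before bromo before ethylenediamine before hydroxo.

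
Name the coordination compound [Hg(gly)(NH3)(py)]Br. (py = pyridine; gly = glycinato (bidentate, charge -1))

ammine(glycinato)(pyridine)mercury(II) bromide

The 1 bromide counter-ion carries a total charge of -1, so each complex ion is 1+.
Ligand charges: 1×pyridine (neutral), 1×ammine (neutral), 1×glycinato (-1 each); total -1. So Hg + (-1) = 1+, giving Hg = +2.
Ligands are named alphabetically: ammine before glycinato before pyridine.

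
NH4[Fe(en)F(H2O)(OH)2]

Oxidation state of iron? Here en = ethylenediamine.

1 ammonium outside the brackets (+1 each) → the complex ion is 1−.
Ligand charges: 2×OH = -2; 1×en neutral; 1×F = -1; 1×H2O neutral; sum -3.
Fe + (-3) = 1− ⇒ Fe is +2.

+2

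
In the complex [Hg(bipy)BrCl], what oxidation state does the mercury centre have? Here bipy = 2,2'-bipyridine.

+2

No counter-ion: the bracketed complex is neutral.
Ligand charges: 1×Cl = -1; 1×bipy neutral; 1×Br = -1; sum -2.
Hg + (-2) = 0 ⇒ Hg is +2.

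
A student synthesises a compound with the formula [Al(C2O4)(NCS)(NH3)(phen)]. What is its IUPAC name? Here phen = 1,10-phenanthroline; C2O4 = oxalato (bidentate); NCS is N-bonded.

There is no counter-ion, so the complex is neutral overall.
Ligand charges: 1×ammine (neutral), 1×1,10-phenanthroline (neutral), 1×oxalato (-2 each), 1×isothiocyanato (-1 each); total -3. So Al + (-3) = 0, giving Al = +3.
Ligands are named alphabetically: ammine before isothiocyanato before oxalato before phenanthroline.

ammineisothiocyanatooxalato(1,10-phenanthroline)aluminium(III)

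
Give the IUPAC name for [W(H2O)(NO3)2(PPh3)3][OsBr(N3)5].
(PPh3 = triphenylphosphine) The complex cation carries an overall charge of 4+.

Both ions are complex: the cation is named first with the plain metal name, the anion second with the -ate form; each ion's ligands are alphabetised independently.
The complex cation is given as 4+; its ligand charges sum to -2, so W = +6.
A 1:1 salt means the anion carries the equal and opposite charge, 4−.
Anion: ligand charges sum to -6; for the ion to be 4−, Os = +2.

aquadinitratotris(triphenylphosphine)tungsten(VI) pentaazidobromoosmate(II)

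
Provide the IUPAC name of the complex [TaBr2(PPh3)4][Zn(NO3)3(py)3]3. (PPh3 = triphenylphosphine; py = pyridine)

Zinc is always +2 in its complexes; the anion's ligand charges sum to -3, so the complex anion is 1−.
With 3 anions per cation, the cation must be 3×1 = 3+.
Cation: ligand charges sum to -2; for the ion to be 3+, Ta = +5.

dibromotetrakis(triphenylphosphine)tantalum(V) trinitratotris(pyridine)zincate(II)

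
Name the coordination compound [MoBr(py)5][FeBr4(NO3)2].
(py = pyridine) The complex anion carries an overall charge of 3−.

bromopentakis(pyridine)molybdenum(IV) tetrabromodinitratoferrate(III)

Both ions are complex: the cation is named first with the plain metal name, the anion second with the -ate form; each ion's ligands are alphabetised independently.
The complex anion is given as 3−; its ligand charges sum to -6, so Fe = +3.
A 1:1 salt means the cation carries the equal and opposite charge, 3+.
Cation: ligand charges sum to -1; for the ion to be 3+, Mo = +4.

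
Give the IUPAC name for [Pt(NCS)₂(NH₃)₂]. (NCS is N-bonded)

There is no counter-ion, so the complex is neutral overall.
Ligand charges: 2×ammine (neutral), 2×isothiocyanato (-1 each); total -2. So Pt + (-2) = 0, giving Pt = +2.
Ligands are named alphabetically: ammine before isothiocyanato.

diamminediisothiocyanatoplatinum(II)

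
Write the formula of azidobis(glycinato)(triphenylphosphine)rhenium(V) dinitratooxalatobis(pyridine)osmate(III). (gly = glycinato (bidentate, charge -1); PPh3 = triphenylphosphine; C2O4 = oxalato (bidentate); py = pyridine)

Cation [Re…]: ligand charges -3, Re(V) ⇒ ion charge 2+.
Anion [Os…]: ligand charges -4, Os(III) ⇒ ion charge 1−.

[Re(gly)2(N3)(PPh3)][Os(C2O4)(NO3)2(py)2]2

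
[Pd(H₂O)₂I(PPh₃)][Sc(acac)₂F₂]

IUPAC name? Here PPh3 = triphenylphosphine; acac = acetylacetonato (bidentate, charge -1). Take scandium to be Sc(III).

Both ions are complex: the cation is named first with the plain metal name, the anion second with the -ate form; each ion's ligands are alphabetised independently.
Sc is given as +3; the anion's ligand charges sum to -4, so the complex anion is 1−.
A 1:1 salt means the cation carries the equal and opposite charge, 1+.
Cation: ligand charges sum to -1; for the ion to be 1+, Pd = +2.

diaquaiodo(triphenylphosphine)palladium(II) bis(acetylacetonato)difluoroscandate(III)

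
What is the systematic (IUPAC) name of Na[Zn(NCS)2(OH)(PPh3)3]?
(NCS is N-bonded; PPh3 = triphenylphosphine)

sodium hydroxodiisothiocyanatotris(triphenylphosphine)zincate(II)

The 1 sodium counter-ion carries a total charge of +1, so each complex ion is 1−.
Ligand charges: 2×isothiocyanato (-1 each), 3×triphenylphosphine (neutral), 1×hydroxo (-1 each); total -3. So Zn + (-3) = 1−, giving Zn = +2.
Ligands are named alphabetically: hydroxo before isothiocyanato before triphenylphosphine.
The complex ion is anionic, so zinc takes the -ate form zincate(II).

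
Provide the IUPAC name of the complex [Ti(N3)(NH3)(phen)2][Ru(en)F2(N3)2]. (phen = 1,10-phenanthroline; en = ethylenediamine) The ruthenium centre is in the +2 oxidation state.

Both ions are complex: the cation is named first with the plain metal name, the anion second with the -ate form; each ion's ligands are alphabetised independently.
Ru is given as +2; the anion's ligand charges sum to -4, so the complex anion is 2−.
A 1:1 salt means the cation carries the equal and opposite charge, 2+.
Cation: ligand charges sum to -1; for the ion to be 2+, Ti = +3.

ammineazidobis(1,10-phenanthroline)titanium(III) diazido(ethylenediamine)difluororuthenate(II)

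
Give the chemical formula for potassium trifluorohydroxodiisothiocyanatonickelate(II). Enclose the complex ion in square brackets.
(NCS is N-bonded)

Ligands: 1 hydroxo (OH, -1), 2 isothiocyanato (NCS, -1), 3 fluoro (F, -1). Ligand charge sum = -6.
Charge balance with potassium (+1) requires 1 complex ion per 4 potassium.

K4[NiF3(NCS)2(OH)]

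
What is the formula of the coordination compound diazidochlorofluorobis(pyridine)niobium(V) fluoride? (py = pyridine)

[NbClF(N3)2(py)2]F

Ligands: 1 chloro (Cl, -1), 1 fluoro (F, -1), 2 azido (N3, -1), 2 pyridine (py, neutral). Ligand charge sum = -4.
With Nb in oxidation state +5, the complex ion is [Nb...]^1+.
Charge balance with fluoride (-1) requires 1 complex ion per 1 fluoride.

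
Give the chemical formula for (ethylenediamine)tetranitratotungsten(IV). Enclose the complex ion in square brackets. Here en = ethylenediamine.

Ligands: 4 nitrato (NO3, -1), 1 ethylenediamine (en, neutral). Ligand charge sum = -4.
With W in oxidation state +4, the complex ion is [W...].

[W(en)(NO3)4]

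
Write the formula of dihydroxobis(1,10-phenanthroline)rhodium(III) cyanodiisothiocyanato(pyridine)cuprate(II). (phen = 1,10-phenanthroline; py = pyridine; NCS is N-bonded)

Cation [Rh…]: ligand charges -2, Rh(III) ⇒ ion charge 1+.
Anion [Cu…]: ligand charges -3, Cu(II) ⇒ ion charge 1−.
One 1+ cation balances one 1− anion.

[Rh(OH)2(phen)2][Cu(CN)(NCS)2(py)]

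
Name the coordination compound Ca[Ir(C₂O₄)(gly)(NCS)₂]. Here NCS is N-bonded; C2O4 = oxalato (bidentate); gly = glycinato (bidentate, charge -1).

calcium (glycinato)diisothiocyanatooxalatoiridate(III)

The 1 calcium counter-ion carries a total charge of +2, so each complex ion is 2−.
Ligand charges: 2×isothiocyanato (-1 each), 1×oxalato (-2 each), 1×glycinato (-1 each); total -5. So Ir + (-5) = 2−, giving Ir = +3.
Ligands are named alphabetically: glycinato before isothiocyanato before oxalato.
The complex ion is anionic, so iridium takes the -ate form iridate(III).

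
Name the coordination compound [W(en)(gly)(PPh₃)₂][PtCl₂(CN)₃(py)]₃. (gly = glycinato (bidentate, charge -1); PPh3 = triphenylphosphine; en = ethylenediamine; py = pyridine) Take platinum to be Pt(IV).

Both ions are complex: the cation is named first with the plain metal name, the anion second with the -ate form; each ion's ligands are alphabetised independently.
Pt is given as +4; the anion's ligand charges sum to -5, so the complex anion is 1−.
With 3 anions per cation, the cation must be 3×1 = 3+.
Cation: ligand charges sum to -1; for the ion to be 3+, W = +4.

(ethylenediamine)(glycinato)bis(triphenylphosphine)tungsten(IV) dichlorotricyano(pyridine)platinate(IV)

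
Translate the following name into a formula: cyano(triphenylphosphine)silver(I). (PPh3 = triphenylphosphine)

Ligands: 1 cyano (CN, -1), 1 triphenylphosphine (PPh3, neutral). Ligand charge sum = -1.
With Ag in oxidation state +1, the complex ion is [Ag...].

[Ag(CN)(PPh3)]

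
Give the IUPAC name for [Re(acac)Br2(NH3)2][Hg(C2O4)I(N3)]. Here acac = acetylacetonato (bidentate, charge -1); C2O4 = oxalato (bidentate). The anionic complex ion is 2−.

Both ions are complex: the cation is named first with the plain metal name, the anion second with the -ate form; each ion's ligands are alphabetised independently.
The complex anion is given as 2−; its ligand charges sum to -4, so Hg = +2.
A 1:1 salt means the cation carries the equal and opposite charge, 2+.
Cation: ligand charges sum to -3; for the ion to be 2+, Re = +5.

(acetylacetonato)diamminedibromorhenium(V) azidoiodooxalatomercurate(II)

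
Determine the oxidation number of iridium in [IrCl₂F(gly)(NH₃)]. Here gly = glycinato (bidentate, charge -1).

+4

No counter-ion: the bracketed complex is neutral.
Ligand charges: 1×F = -1; 1×NH3 neutral; 1×gly = -1; 2×Cl = -2; sum -4.
Ir + (-4) = 0 ⇒ Ir is +4.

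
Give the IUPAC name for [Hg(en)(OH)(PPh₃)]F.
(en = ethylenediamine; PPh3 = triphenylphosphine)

The 1 fluoride counter-ion carries a total charge of -1, so each complex ion is 1+.
Ligand charges: 1×ethylenediamine (neutral), 1×hydroxo (-1 each), 1×triphenylphosphine (neutral); total -1. So Hg + (-1) = 1+, giving Hg = +2.
Ligands are named alphabetically: ethylenediamine before hydroxo before triphenylphosphine.

(ethylenediamine)hydroxo(triphenylphosphine)mercury(II) fluoride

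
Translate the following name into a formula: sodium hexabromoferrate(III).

Ligands: 6 bromo (Br, -1). Ligand charge sum = -6.
Charge balance with sodium (+1) requires 1 complex ion per 3 sodium.

Na3[FeBr6]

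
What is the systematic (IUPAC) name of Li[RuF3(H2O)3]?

The 1 lithium counter-ion carries a total charge of +1, so each complex ion is 1−.
Ligand charges: 3×fluoro (-1 each), 3×aqua (neutral); total -3. So Ru + (-3) = 1−, giving Ru = +2.
Ligands are named alphabetically: aqua before fluoro.
The complex ion is anionic, so ruthenium takes the -ate form ruthenate(II).

lithium triaquatrifluororuthenate(II)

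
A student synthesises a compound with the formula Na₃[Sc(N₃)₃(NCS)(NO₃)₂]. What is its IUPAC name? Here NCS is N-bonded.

The 3 sodium counter-ions carry a total charge of +3, so each complex ion is 3−.
Ligand charges: 3×azido (-1 each), 2×nitrato (-1 each), 1×isothiocyanato (-1 each); total -6. So Sc + (-6) = 3−, giving Sc = +3.
The complex ion is anionic, so scandium takes the -ate form scandate(III).

sodium triazidoisothiocyanatodinitratoscandate(III)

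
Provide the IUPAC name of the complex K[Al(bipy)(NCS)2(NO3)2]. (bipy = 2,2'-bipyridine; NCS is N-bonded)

potassium (2,2'-bipyridine)diisothiocyanatodinitratoaluminate(III)

The 1 potassium counter-ion carries a total charge of +1, so each complex ion is 1−.
Ligand charges: 2×nitrato (-1 each), 1×2,2'-bipyridine (neutral), 2×isothiocyanato (-1 each); total -4. So Al + (-4) = 1−, giving Al = +3.
The complex ion is anionic, so aluminium takes the -ate form aluminate(III).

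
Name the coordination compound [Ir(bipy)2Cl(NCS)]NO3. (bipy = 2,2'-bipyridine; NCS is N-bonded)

bis(2,2'-bipyridine)chloroisothiocyanatoiridium(III) nitrate

The 1 nitrate counter-ion carries a total charge of -1, so each complex ion is 1+.
Ligand charges: 1×chloro (-1 each), 2×2,2'-bipyridine (neutral), 1×isothiocyanato (-1 each); total -2. So Ir + (-2) = 1+, giving Ir = +3.
Ligands are named alphabetically: bipyridine before chloro before isothiocyanato.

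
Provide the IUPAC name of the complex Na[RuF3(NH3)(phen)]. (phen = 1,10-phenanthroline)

sodium amminetrifluoro(1,10-phenanthroline)ruthenate(II)

The 1 sodium counter-ion carries a total charge of +1, so each complex ion is 1−.
Ligand charges: 1×1,10-phenanthroline (neutral), 3×fluoro (-1 each), 1×ammine (neutral); total -3. So Ru + (-3) = 1−, giving Ru = +2.
The complex ion is anionic, so ruthenium takes the -ate form ruthenate(II).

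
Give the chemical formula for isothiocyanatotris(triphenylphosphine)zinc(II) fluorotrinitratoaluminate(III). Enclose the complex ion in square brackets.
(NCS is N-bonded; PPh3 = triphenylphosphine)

Cation [Zn…]: ligand charges -1, Zn(II) ⇒ ion charge 1+.
Anion [Al…]: ligand charges -4, Al(III) ⇒ ion charge 1−.
One 1+ cation balances one 1− anion.

[Zn(NCS)(PPh3)3][AlF(NO3)3]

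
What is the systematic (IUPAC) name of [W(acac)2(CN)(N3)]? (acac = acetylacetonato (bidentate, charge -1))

There is no counter-ion, so the complex is neutral overall.
Ligand charges: 1×azido (-1 each), 1×cyano (-1 each), 2×acetylacetonato (-1 each); total -4. So W + (-4) = 0, giving W = +4.
Ligands are named alphabetically: acetylacetonato before azido before cyano.

bis(acetylacetonato)azidocyanotungsten(IV)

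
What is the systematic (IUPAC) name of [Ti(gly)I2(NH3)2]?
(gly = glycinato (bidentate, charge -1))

There is no counter-ion, so the complex is neutral overall.
Ligand charges: 2×iodo (-1 each), 1×glycinato (-1 each), 2×ammine (neutral); total -3. So Ti + (-3) = 0, giving Ti = +3.
Ligands are named alphabetically: ammine before glycinato before iodo.

diammine(glycinato)diiodotitanium(III)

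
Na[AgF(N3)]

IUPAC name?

The 1 sodium counter-ion carries a total charge of +1, so each complex ion is 1−.
Ligand charges: 1×azido (-1 each), 1×fluoro (-1 each); total -2. So Ag + (-2) = 1−, giving Ag = +1.
The complex ion is anionic, so silver takes the -ate form argentate(I).

sodium azidofluoroargentate(I)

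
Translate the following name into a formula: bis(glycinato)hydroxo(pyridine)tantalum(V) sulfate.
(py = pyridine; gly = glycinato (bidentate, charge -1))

[Ta(gly)2(OH)(py)]SO4

Ligands: 1 pyridine (py, neutral), 1 hydroxo (OH, -1), 2 glycinato (gly, -1). Ligand charge sum = -3.
With Ta in oxidation state +5, the complex ion is [Ta...]^2+.
Charge balance with sulfate (-2) requires 1 complex ion per 1 sulfate.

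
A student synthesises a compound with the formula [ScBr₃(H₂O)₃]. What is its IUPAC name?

There is no counter-ion, so the complex is neutral overall.
Ligand charges: 3×bromo (-1 each), 3×aqua (neutral); total -3. So Sc + (-3) = 0, giving Sc = +3.
Ligands are named alphabetically: aqua before bromo.

triaquatribromoscandium(III)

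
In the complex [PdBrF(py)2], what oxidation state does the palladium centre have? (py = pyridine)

No counter-ion: the bracketed complex is neutral.
Ligand charges: 1×F = -1; 2×py neutral; 1×Br = -1; sum -2.
Pd + (-2) = 0 ⇒ Pd is +2.

+2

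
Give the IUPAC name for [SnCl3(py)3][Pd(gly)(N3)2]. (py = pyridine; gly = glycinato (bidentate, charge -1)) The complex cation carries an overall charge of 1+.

trichlorotris(pyridine)tin(IV) diazido(glycinato)palladate(II)

The complex cation is given as 1+; its ligand charges sum to -3, so Sn = +4.
A 1:1 salt means the anion carries the equal and opposite charge, 1−.
Anion: ligand charges sum to -3; for the ion to be 1−, Pd = +2.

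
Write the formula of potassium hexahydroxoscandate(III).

K3[Sc(OH)6]

Ligands: 6 hydroxo (OH, -1). Ligand charge sum = -6.
With Sc in oxidation state +3, the complex ion is [Sc...]^3−.
Charge balance with potassium (+1) requires 1 complex ion per 3 potassium.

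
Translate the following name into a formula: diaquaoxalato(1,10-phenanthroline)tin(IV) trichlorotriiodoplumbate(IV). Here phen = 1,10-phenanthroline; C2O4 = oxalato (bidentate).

Cation [Sn…]: ligand charges -2, Sn(IV) ⇒ ion charge 2+.
Anion [Pb…]: ligand charges -6, Pb(IV) ⇒ ion charge 2−.
One 2+ cation balances one 2− anion.

[Sn(C2O4)(H2O)2(phen)][PbCl3I3]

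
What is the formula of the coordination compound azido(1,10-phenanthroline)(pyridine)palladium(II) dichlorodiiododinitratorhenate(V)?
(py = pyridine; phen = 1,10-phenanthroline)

Cation [Pd…]: ligand charges -1, Pd(II) ⇒ ion charge 1+.
Anion [Re…]: ligand charges -6, Re(V) ⇒ ion charge 1−.
One 1+ cation balances one 1− anion.

[Pd(N3)(phen)(py)][ReCl2I2(NO3)2]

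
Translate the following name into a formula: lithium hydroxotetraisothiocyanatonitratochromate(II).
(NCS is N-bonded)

Ligands: 1 hydroxo (OH, -1), 1 nitrato (NO3, -1), 4 isothiocyanato (NCS, -1). Ligand charge sum = -6.
With Cr in oxidation state +2, the complex ion is [Cr...]^4−.
Charge balance with lithium (+1) requires 1 complex ion per 4 lithium.

Li4[Cr(NCS)4(NO3)(OH)]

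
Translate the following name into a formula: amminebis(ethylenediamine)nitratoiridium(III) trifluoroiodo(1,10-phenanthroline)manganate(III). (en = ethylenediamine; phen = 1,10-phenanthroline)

[Ir(en)2(NH3)(NO3)][MnF3I(phen)]2

Cation [Ir…]: ligand charges -1, Ir(III) ⇒ ion charge 2+.
Anion [Mn…]: ligand charges -4, Mn(III) ⇒ ion charge 1−.
One 2+ cation requires 2 of the 1− anion.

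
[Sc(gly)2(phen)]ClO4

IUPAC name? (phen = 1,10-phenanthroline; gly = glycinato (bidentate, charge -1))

The 1 perchlorate counter-ion carries a total charge of -1, so each complex ion is 1+.
Ligand charges: 1×1,10-phenanthroline (neutral), 2×glycinato (-1 each); total -2. So Sc + (-2) = 1+, giving Sc = +3.
Ligands are named alphabetically: glycinato before phenanthroline.

bis(glycinato)(1,10-phenanthroline)scandium(III) perchlorate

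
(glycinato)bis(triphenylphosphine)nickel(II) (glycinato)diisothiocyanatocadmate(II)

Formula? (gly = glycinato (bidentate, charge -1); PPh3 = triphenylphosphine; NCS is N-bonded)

Cation [Ni…]: ligand charges -1, Ni(II) ⇒ ion charge 1+.
Anion [Cd…]: ligand charges -3, Cd(II) ⇒ ion charge 1−.
One 1+ cation balances one 1− anion.

[Ni(gly)(PPh3)2][Cd(gly)(NCS)2]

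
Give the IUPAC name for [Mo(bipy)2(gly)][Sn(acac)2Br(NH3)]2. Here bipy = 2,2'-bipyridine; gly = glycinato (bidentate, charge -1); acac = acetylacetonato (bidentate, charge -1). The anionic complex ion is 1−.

bis(2,2'-bipyridine)(glycinato)molybdenum(III) bis(acetylacetonato)amminebromostannate(II)

Both ions are complex: the cation is named first with the plain metal name, the anion second with the -ate form; each ion's ligands are alphabetised independently.
The complex anion is given as 1−; its ligand charges sum to -3, so Sn = +2.
With 2 anions per cation, the cation must be 2×1 = 2+.
Cation: ligand charges sum to -1; for the ion to be 2+, Mo = +3.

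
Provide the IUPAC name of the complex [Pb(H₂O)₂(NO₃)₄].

There is no counter-ion, so the complex is neutral overall.
Ligand charges: 4×nitrato (-1 each), 2×aqua (neutral); total -4. So Pb + (-4) = 0, giving Pb = +4.
Ligands are named alphabetically: aqua before nitrato.

diaquatetranitratolead(IV)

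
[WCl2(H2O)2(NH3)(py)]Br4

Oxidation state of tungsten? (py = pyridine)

4 bromide outside the brackets (-1 each) → the complex ion is 4+.
Ligand charges: 2×H2O neutral; 1×py neutral; 2×Cl = -2; 1×NH3 neutral; sum -2.
W + (-2) = 4+ ⇒ W is +6.

+6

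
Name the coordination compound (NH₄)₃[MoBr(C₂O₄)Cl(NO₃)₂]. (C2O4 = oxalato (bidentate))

ammonium bromochlorodinitratooxalatomolybdate(III)

The 3 ammonium counter-ions carry a total charge of +3, so each complex ion is 3−.
Ligand charges: 2×nitrato (-1 each), 1×oxalato (-2 each), 1×bromo (-1 each), 1×chloro (-1 each); total -6. So Mo + (-6) = 3−, giving Mo = +3.
Ligands are named alphabetically: bromo before chloro before nitrato before oxalato.
The complex ion is anionic, so molybdenum takes the -ate form molybdate(III).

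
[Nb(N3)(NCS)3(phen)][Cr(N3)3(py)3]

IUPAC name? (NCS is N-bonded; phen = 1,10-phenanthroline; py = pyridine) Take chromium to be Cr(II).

azidotriisothiocyanato(1,10-phenanthroline)niobium(V) triazidotris(pyridine)chromate(II)

Both ions are complex: the cation is named first with the plain metal name, the anion second with the -ate form; each ion's ligands are alphabetised independently.
Cr is given as +2; the anion's ligand charges sum to -3, so the complex anion is 1−.
A 1:1 salt means the cation carries the equal and opposite charge, 1+.
Cation: ligand charges sum to -4; for the ion to be 1+, Nb = +5.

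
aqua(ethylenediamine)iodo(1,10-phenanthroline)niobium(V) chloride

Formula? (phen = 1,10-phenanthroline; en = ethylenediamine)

[Nb(en)(H2O)I(phen)]Cl4

Ligands: 1 1,10-phenanthroline (phen, neutral), 1 aqua (H2O, neutral), 1 ethylenediamine (en, neutral), 1 iodo (I, -1). Ligand charge sum = -1.
Charge balance with chloride (-1) requires 1 complex ion per 4 chloride.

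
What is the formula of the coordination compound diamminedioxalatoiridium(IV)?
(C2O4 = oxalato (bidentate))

[Ir(C2O4)2(NH3)2]

Ligands: 2 oxalato (C2O4, -2), 2 ammine (NH3, neutral). Ligand charge sum = -4.
With Ir in oxidation state +4, the complex ion is [Ir...].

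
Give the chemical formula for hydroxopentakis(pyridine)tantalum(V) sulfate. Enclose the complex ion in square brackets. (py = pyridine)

[Ta(OH)(py)5](SO4)2

Ligands: 1 hydroxo (OH, -1), 5 pyridine (py, neutral). Ligand charge sum = -1.
With Ta in oxidation state +5, the complex ion is [Ta...]^4+.
Charge balance with sulfate (-2) requires 1 complex ion per 2 sulfate.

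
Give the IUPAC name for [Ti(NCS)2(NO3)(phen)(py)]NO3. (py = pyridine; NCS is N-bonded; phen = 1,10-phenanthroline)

diisothiocyanatonitrato(1,10-phenanthroline)(pyridine)titanium(IV) nitrate

The 1 nitrate counter-ion carries a total charge of -1, so each complex ion is 1+.
Ligand charges: 1×pyridine (neutral), 2×isothiocyanato (-1 each), 1×nitrato (-1 each), 1×1,10-phenanthroline (neutral); total -3. So Ti + (-3) = 1+, giving Ti = +4.
Ligands are named alphabetically: isothiocyanato before nitrato before phenanthroline before pyridine.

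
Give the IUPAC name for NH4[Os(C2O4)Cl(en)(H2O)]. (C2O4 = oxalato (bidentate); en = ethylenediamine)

The 1 ammonium counter-ion carries a total charge of +1, so each complex ion is 1−.
Ligand charges: 1×oxalato (-2 each), 1×aqua (neutral), 1×chloro (-1 each), 1×ethylenediamine (neutral); total -3. So Os + (-3) = 1−, giving Os = +2.
Ligands are named alphabetically: aqua before chloro before ethylenediamine before oxalato.
The complex ion is anionic, so osmium takes the -ate form osmate(II).

ammonium aquachloro(ethylenediamine)oxalatoosmate(II)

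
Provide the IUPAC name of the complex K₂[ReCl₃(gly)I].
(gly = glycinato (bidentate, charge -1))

The 2 potassium counter-ions carry a total charge of +2, so each complex ion is 2−.
Ligand charges: 1×glycinato (-1 each), 1×iodo (-1 each), 3×chloro (-1 each); total -5. So Re + (-5) = 2−, giving Re = +3.
The complex ion is anionic, so rhenium takes the -ate form rhenate(III).

potassium trichloro(glycinato)iodorhenate(III)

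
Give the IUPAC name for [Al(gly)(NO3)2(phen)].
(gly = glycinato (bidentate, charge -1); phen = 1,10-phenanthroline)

(glycinato)dinitrato(1,10-phenanthroline)aluminium(III)

There is no counter-ion, so the complex is neutral overall.
Ligand charges: 2×nitrato (-1 each), 1×glycinato (-1 each), 1×1,10-phenanthroline (neutral); total -3. So Al + (-3) = 0, giving Al = +3.
Ligands are named alphabetically: glycinato before nitrato before phenanthroline.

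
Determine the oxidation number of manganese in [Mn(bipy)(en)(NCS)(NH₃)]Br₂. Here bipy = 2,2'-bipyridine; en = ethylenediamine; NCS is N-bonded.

+3

2 bromide outside the brackets (-1 each) → the complex ion is 2+.
Ligand charges: 1×bipy neutral; 1×NH3 neutral; 1×en neutral; 1×NCS = -1; sum -1.
Mn + (-1) = 2+ ⇒ Mn is +3.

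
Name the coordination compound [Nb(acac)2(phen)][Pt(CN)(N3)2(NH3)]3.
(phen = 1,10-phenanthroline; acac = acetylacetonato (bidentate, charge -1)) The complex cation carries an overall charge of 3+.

The complex cation is given as 3+; its ligand charges sum to -2, so Nb = +5.
With 3 anions per cation, each anion must be 3/3 = 1−.
Anion: ligand charges sum to -3; for the ion to be 1−, Pt = +2.

bis(acetylacetonato)(1,10-phenanthroline)niobium(V) amminediazidocyanoplatinate(II)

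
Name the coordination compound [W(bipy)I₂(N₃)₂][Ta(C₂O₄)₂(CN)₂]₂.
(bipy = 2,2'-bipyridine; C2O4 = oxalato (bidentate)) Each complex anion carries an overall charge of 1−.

diazido(2,2'-bipyridine)diiodotungsten(VI) dicyanodioxalatotantalate(V)

The complex anion is given as 1−; its ligand charges sum to -6, so Ta = +5.
With 2 anions per cation, the cation must be 2×1 = 2+.
Cation: ligand charges sum to -4; for the ion to be 2+, W = +6.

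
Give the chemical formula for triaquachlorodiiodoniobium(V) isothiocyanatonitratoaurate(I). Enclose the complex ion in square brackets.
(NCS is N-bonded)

Cation [Nb…]: ligand charges -3, Nb(V) ⇒ ion charge 2+.
Anion [Au…]: ligand charges -2, Au(I) ⇒ ion charge 1−.

[NbCl(H2O)3I2][Au(NCS)(NO3)]2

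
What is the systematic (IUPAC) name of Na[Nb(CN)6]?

sodium hexacyanoniobate(V)

The 1 sodium counter-ion carries a total charge of +1, so each complex ion is 1−.
Ligand charges: 6×cyano (-1 each); total -6. So Nb + (-6) = 1−, giving Nb = +5.
The complex ion is anionic, so niobium takes the -ate form niobate(V).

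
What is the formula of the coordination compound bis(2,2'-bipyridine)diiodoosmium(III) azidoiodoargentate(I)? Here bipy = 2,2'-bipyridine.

[Os(bipy)2I2][AgI(N3)]

Cation [Os…]: ligand charges -2, Os(III) ⇒ ion charge 1+.
Anion [Ag…]: ligand charges -2, Ag(I) ⇒ ion charge 1−.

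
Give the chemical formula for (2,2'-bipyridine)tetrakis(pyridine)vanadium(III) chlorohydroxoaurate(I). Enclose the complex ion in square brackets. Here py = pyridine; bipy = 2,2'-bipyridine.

Cation [V…]: ligand charges 0, V(III) ⇒ ion charge 3+.
Anion [Au…]: ligand charges -2, Au(I) ⇒ ion charge 1−.
One 3+ cation requires 3 of the 1− anion.

[V(bipy)(py)4][AuCl(OH)]3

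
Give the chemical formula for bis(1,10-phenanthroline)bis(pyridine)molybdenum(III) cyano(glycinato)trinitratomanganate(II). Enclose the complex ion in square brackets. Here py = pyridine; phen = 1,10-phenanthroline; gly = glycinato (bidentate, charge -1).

[Mo(phen)2(py)2][Mn(CN)(gly)(NO3)3]

Cation [Mo…]: ligand charges 0, Mo(III) ⇒ ion charge 3+.
Anion [Mn…]: ligand charges -5, Mn(II) ⇒ ion charge 3−.
One 3+ cation balances one 3− anion.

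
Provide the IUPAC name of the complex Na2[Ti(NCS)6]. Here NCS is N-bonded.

sodium hexaisothiocyanatotitanate(IV)

The 2 sodium counter-ions carry a total charge of +2, so each complex ion is 2−.
Ligand charges: 6×isothiocyanato (-1 each); total -6. So Ti + (-6) = 2−, giving Ti = +4.
The complex ion is anionic, so titanium takes the -ate form titanate(IV).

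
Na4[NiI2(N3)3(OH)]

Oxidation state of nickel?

+2

4 sodium outside the brackets (+1 each) → the complex ion is 4−.
Ligand charges: 3×N3 = -3; 2×I = -2; 1×OH = -1; sum -6.
Ni + (-6) = 4− ⇒ Ni is +2.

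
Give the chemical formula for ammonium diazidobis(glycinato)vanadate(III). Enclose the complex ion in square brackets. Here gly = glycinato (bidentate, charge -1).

NH4[V(gly)2(N3)2]

Ligands: 2 glycinato (gly, -1), 2 azido (N3, -1). Ligand charge sum = -4.
With V in oxidation state +3, the complex ion is [V...]^1−.
Charge balance with ammonium (+1) requires 1 complex ion per 1 ammonium.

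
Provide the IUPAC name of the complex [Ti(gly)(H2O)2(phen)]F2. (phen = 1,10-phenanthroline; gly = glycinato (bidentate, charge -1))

diaqua(glycinato)(1,10-phenanthroline)titanium(III) fluoride

The 2 fluoride counter-ions carry a total charge of -2, so each complex ion is 2+.
Ligand charges: 1×1,10-phenanthroline (neutral), 1×glycinato (-1 each), 2×aqua (neutral); total -1. So Ti + (-1) = 2+, giving Ti = +3.
Ligands are named alphabetically: aqua before glycinato before phenanthroline.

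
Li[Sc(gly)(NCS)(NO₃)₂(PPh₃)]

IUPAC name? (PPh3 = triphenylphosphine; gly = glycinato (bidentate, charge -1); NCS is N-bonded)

lithium (glycinato)isothiocyanatodinitrato(triphenylphosphine)scandate(III)

The 1 lithium counter-ion carries a total charge of +1, so each complex ion is 1−.
Ligand charges: 1×triphenylphosphine (neutral), 1×glycinato (-1 each), 2×nitrato (-1 each), 1×isothiocyanato (-1 each); total -4. So Sc + (-4) = 1−, giving Sc = +3.
Ligands are named alphabetically: glycinato before isothiocyanato before nitrato before triphenylphosphine.
The complex ion is anionic, so scandium takes the -ate form scandate(III).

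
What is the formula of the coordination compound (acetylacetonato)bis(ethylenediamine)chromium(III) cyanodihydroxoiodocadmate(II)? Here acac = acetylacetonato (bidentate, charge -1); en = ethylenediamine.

Cation [Cr…]: ligand charges -1, Cr(III) ⇒ ion charge 2+.
Anion [Cd…]: ligand charges -4, Cd(II) ⇒ ion charge 2−.
One 2+ cation balances one 2− anion.

[Cr(acac)(en)2][Cd(CN)I(OH)2]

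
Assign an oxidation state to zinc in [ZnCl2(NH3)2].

+2

No counter-ion: the bracketed complex is neutral.
Ligand charges: 2×NH3 neutral; 2×Cl = -2; sum -2.
Zn + (-2) = 0 ⇒ Zn is +2.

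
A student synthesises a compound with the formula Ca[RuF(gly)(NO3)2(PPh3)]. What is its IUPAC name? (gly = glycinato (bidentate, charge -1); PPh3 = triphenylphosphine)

calcium fluoro(glycinato)dinitrato(triphenylphosphine)ruthenate(II)

The 1 calcium counter-ion carries a total charge of +2, so each complex ion is 2−.
Ligand charges: 2×nitrato (-1 each), 1×fluoro (-1 each), 1×glycinato (-1 each), 1×triphenylphosphine (neutral); total -4. So Ru + (-4) = 2−, giving Ru = +2.
Ligands are named alphabetically: fluoro before glycinato before nitrato before triphenylphosphine.
The complex ion is anionic, so ruthenium takes the -ate form ruthenate(II).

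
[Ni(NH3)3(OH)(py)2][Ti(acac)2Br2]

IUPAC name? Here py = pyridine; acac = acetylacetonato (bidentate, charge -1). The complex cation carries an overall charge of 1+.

triamminehydroxobis(pyridine)nickel(II) bis(acetylacetonato)dibromotitanate(III)

The complex cation is given as 1+; its ligand charges sum to -1, so Ni = +2.
A 1:1 salt means the anion carries the equal and opposite charge, 1−.
Anion: ligand charges sum to -4; for the ion to be 1−, Ti = +3.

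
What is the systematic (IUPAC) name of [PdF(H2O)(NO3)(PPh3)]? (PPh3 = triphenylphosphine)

aquafluoronitrato(triphenylphosphine)palladium(II)

There is no counter-ion, so the complex is neutral overall.
Ligand charges: 1×triphenylphosphine (neutral), 1×aqua (neutral), 1×nitrato (-1 each), 1×fluoro (-1 each); total -2. So Pd + (-2) = 0, giving Pd = +2.
Ligands are named alphabetically: aqua before fluoro before nitrato before triphenylphosphine.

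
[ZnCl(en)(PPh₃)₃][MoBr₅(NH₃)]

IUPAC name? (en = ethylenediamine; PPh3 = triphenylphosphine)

chloro(ethylenediamine)tris(triphenylphosphine)zinc(II) amminepentabromomolybdate(IV)

Both ions are complex: the cation is named first with the plain metal name, the anion second with the -ate form; each ion's ligands are alphabetised independently.
Zinc is always +2 in its complexes; the cation's ligand charges sum to -1, so the complex cation is 1+.
A 1:1 salt means the anion carries the equal and opposite charge, 1−.
Anion: ligand charges sum to -5; for the ion to be 1−, Mo = +4.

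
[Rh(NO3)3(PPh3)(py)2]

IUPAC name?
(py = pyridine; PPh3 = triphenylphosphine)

There is no counter-ion, so the complex is neutral overall.
Ligand charges: 2×pyridine (neutral), 3×nitrato (-1 each), 1×triphenylphosphine (neutral); total -3. So Rh + (-3) = 0, giving Rh = +3.
Ligands are named alphabetically: nitrato before pyridine before triphenylphosphine.

trinitratobis(pyridine)(triphenylphosphine)rhodium(III)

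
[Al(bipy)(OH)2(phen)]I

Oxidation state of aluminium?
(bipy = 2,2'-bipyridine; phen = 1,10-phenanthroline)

+3

1 iodide outside the brackets (-1 each) → the complex ion is 1+.
Ligand charges: 1×bipy neutral; 2×OH = -2; 1×phen neutral; sum -2.
Al + (-2) = 1+ ⇒ Al is +3.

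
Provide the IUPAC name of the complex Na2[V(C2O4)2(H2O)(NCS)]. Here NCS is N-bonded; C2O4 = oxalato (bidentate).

sodium aquaisothiocyanatodioxalatovanadate(III)

The 2 sodium counter-ions carry a total charge of +2, so each complex ion is 2−.
Ligand charges: 1×isothiocyanato (-1 each), 2×oxalato (-2 each), 1×aqua (neutral); total -5. So V + (-5) = 2−, giving V = +3.
Ligands are named alphabetically: aqua before isothiocyanato before oxalato.
The complex ion is anionic, so vanadium takes the -ate form vanadate(III).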